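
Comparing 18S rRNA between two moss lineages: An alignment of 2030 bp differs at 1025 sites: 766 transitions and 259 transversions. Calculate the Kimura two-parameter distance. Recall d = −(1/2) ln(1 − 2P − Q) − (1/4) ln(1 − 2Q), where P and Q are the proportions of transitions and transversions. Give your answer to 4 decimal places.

1.1433

P = 766/2030 ≈ 0.37734 and Q = 259/2030 ≈ 0.127586.
Under the Kimura two-parameter model, d = −½ ln(1 − 2P − Q) − ¼ ln(1 − 2Q).
1 − 2P − Q = 0.117734, giving −½ ln(0.117734) = 1.069664.
1 − 2Q = 0.744828, giving −¼ ln(0.744828) = 0.073650.
d = 1.069664 + 0.073650 = 1.143314.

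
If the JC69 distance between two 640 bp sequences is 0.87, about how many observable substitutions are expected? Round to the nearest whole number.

Invert JC69: p = (3/4)(1 − e^(−4d/3)) = 0.75 × (1 − e^(-1.16)) = 0.75 × (1 − 0.313486) = 0.514886.
Expected differing sites = pL ≈ 0.514886 × 640 = 329.52704 ≈ 330.

330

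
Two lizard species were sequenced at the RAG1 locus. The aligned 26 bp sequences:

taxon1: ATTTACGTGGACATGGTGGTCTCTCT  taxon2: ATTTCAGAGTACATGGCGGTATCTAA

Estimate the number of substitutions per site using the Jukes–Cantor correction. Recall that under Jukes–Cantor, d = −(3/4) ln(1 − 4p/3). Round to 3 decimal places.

0.396

The sequences differ at 8 of 26 sites (5, 6, 8, 10, 17, 21, 25, 26), so p = 8/26 ≈ 0.307692.
d = −(3/4) ln(1 − 4p/3) = −0.75 ln(1 − 0.410256) = −0.75 ln(0.589744)
  = −0.75 × (-0.528067) = 0.396050 substitutions/site.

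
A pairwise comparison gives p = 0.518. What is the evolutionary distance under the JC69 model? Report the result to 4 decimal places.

0.8800

d = −(3/4) ln(1 − 4p/3) = −0.75 ln(1 − 0.690667) = −0.75 ln(0.309333)
  = −0.75 × (-1.173337) = 0.880003 substitutions/site.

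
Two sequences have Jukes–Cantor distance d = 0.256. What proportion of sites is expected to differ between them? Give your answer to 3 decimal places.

0.217

p = (3/4)(1 − e^(−4d/3)) = 0.75 × (1 − e^(-0.341333)) = 0.75 × (1 − 0.710822) = 0.216884.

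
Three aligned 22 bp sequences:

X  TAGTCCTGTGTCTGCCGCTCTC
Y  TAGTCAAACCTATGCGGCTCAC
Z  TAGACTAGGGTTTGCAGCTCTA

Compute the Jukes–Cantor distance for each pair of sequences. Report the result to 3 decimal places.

d(X,Y) = 0.497, d(X,Z) = 0.414, d(Y,Z) = 0.591

X–Y: 8/22 sites differ → p ≈ 0.363636, d = −0.75 ln(1 − 0.484848) = 0.497470 ≈ 0.497.
X–Z: 7/22 sites differ → p ≈ 0.318182, d = −0.75 ln(1 − 0.424243) = 0.414052 ≈ 0.414.
Y–Z: 9/22 sites differ → p ≈ 0.409091, d = −0.75 ln(1 − 0.545455) = 0.591344 ≈ 0.591.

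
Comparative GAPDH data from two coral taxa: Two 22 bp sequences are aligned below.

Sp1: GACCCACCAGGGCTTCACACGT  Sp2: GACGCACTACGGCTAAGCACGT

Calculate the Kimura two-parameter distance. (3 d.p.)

0.339

Of 22 sites, 2 differences are transitions and 4 are transversions, so P = 2/22 ≈ 0.090909 and Q = 4/22 ≈ 0.181818.
Under the Kimura two-parameter model, d = −½ ln(1 − 2P − Q) − ¼ ln(1 − 2Q).
1 − 2P − Q = 0.636364, giving −½ ln(0.636364) = 0.225992.
1 − 2Q = 0.636364, giving −¼ ln(0.636364) = 0.112996.
d = 0.225992 + 0.112996 = 0.338988.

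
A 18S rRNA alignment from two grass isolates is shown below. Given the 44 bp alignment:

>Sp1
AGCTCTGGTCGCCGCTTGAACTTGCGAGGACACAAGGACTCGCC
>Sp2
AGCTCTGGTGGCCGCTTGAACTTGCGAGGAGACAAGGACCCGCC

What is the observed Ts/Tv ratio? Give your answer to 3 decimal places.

Transitions are A↔G and C↔T; transversions are all other mismatches.
Transitions: 1. Transversions: 2.
R = 1/2 = 0.500.

0.500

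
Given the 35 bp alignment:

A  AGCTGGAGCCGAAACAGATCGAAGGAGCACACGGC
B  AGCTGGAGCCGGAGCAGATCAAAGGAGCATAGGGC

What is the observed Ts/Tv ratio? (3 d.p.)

Transitions are A↔G and C↔T; transversions are all other mismatches.
Transitions: 4. Transversions: 1.
R = 4/1 = 4.000.

4.000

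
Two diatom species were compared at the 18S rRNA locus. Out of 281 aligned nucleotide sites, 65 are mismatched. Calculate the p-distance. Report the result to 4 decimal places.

0.2313

p = 65/281 = 0.231316… ≈ 0.2313 (to 4 d.p.).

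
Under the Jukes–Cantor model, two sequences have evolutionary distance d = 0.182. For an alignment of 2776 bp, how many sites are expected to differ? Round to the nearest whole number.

449

Invert JC69: p = (3/4)(1 − e^(−4d/3)) = 0.75 × (1 − e^(-0.242667)) = 0.75 × (1 − 0.784533) = 0.161600.
Expected differing sites = pL ≈ 0.161600 × 2776 = 448.6016 ≈ 449.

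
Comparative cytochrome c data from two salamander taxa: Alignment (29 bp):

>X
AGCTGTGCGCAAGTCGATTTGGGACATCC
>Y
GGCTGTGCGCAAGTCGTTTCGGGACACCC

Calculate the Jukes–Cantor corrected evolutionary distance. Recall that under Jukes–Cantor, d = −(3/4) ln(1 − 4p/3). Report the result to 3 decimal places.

The sequences differ at 4 of 29 sites (1, 17, 20, 27), so p = 4/29 ≈ 0.137931.
d = −(3/4) ln(1 − 4p/3) = −0.75 ln(1 − 0.183908) = −0.75 ln(0.816092)
  = −0.75 × (-0.203228) = 0.152421 substitutions/site.

0.152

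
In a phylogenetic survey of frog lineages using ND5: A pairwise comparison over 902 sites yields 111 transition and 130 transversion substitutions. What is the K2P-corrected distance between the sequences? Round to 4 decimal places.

0.3324

P = 111/902 ≈ 0.12306 and Q = 130/902 ≈ 0.144124.
Under the Kimura two-parameter model, d = −½ ln(1 − 2P − Q) − ¼ ln(1 − 2Q).
1 − 2P − Q = 0.609756, giving −½ ln(0.609756) = 0.247348.
1 − 2Q = 0.711752, giving −¼ ln(0.711752) = 0.085006.
d = 0.247348 + 0.085006 = 0.332354.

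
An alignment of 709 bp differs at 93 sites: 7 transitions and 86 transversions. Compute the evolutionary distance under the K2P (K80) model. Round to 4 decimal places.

P = 7/709 ≈ 0.009873 and Q = 86/709 ≈ 0.121298.
Under the Kimura two-parameter model, d = −½ ln(1 − 2P − Q) − ¼ ln(1 − 2Q).
1 − 2P − Q = 0.858956, giving −½ ln(0.858956) = 0.076019.
1 − 2Q = 0.757404, giving −¼ ln(0.757404) = 0.069465.
d = 0.076019 + 0.069465 = 0.145484.

0.1455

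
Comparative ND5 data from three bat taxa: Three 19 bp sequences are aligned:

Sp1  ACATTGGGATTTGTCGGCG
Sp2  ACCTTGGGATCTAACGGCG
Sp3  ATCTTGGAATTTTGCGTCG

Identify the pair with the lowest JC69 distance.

Sp1–Sp2: 4/19 differ, p = 0.211, d = 0.247.
Sp1–Sp3: 6/19 differ, p = 0.316, d = 0.410.
Sp2–Sp3: 6/19 differ, p = 0.316, d = 0.410.
The smallest distance is between Sp1 and Sp2.

Sp1 and Sp2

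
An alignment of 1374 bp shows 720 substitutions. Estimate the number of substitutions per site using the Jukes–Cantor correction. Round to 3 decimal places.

p = 720/1374 ≈ 0.524017.
d = −(3/4) ln(1 − 4p/3) = −0.75 ln(1 − 0.698689) = −0.75 ln(0.301311)
  = −0.75 × (-1.199612) = 0.899709 substitutions/site.

0.900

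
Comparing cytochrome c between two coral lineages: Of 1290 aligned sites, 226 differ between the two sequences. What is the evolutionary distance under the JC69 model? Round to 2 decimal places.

0.20

p = 226/1290 ≈ 0.175194.
d = −(3/4) ln(1 − 4p/3) = −0.75 ln(1 − 0.233592) = −0.75 ln(0.766408)
  = −0.75 × (-0.266041) = 0.199531 substitutions/site.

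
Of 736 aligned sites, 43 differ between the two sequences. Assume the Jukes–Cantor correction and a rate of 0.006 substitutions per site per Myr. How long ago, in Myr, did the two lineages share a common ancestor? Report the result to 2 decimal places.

5.07

p = 43/736 ≈ 0.058424.
d = −(3/4) ln(1 − 4p/3) = −0.75 ln(1 − 0.077899) = −0.75 ln(0.922101)
  = −0.75 × (-0.081101) = 0.060826 substitutions/site.
Under a molecular clock d = 2μt, so t = d/(2μ) = 0.060826 / (2 × 0.006) = 5.07 Myr.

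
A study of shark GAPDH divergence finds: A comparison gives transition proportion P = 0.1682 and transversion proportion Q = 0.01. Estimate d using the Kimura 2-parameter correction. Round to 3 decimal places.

Under the Kimura two-parameter model, d = −½ ln(1 − 2P − Q) − ¼ ln(1 − 2Q).
1 − 2P − Q = 0.6536, giving −½ ln(0.6536) = 0.212630.
1 − 2Q = 0.98, giving −¼ ln(0.98) = 0.005051.
d = 0.212630 + 0.005051 = 0.217681.

0.218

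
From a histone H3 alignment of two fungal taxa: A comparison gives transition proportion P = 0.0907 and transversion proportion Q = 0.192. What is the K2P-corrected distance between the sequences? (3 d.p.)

Under the Kimura two-parameter model, d = −½ ln(1 − 2P − Q) − ¼ ln(1 − 2Q).
1 − 2P − Q = 0.6266, giving −½ ln(0.6266) = 0.233723.
1 − 2Q = 0.616, giving −¼ ln(0.616) = 0.121127.
d = 0.233723 + 0.121127 = 0.354850.

0.355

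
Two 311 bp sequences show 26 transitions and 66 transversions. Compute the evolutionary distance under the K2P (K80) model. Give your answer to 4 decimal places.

P = 26/311 ≈ 0.083601 and Q = 66/311 ≈ 0.212219.
Under the Kimura two-parameter model, d = −½ ln(1 − 2P − Q) − ¼ ln(1 − 2Q).
1 − 2P − Q = 0.620579, giving −½ ln(0.620579) = 0.238551.
1 − 2Q = 0.575562, giving −¼ ln(0.575562) = 0.138102.
d = 0.238551 + 0.138102 = 0.376653.

0.3767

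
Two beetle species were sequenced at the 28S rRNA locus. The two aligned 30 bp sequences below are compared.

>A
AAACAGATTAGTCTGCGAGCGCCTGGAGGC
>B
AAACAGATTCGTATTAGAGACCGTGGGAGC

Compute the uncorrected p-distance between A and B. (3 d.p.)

0.300

The sequences differ at 9 of 30 positions (sites 10, 13, 15, 16, 20, 21, 23, 27, 28).
p = 9/30 = 0.300.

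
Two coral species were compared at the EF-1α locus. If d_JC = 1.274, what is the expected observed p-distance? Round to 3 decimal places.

0.613

p = (3/4)(1 − e^(−4d/3)) = 0.75 × (1 − e^(-1.698667)) = 0.75 × (1 − 0.182927) = 0.612805.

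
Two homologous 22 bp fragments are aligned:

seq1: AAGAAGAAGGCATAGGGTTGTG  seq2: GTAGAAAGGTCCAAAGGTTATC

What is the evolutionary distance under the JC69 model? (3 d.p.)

The sequences differ at 12 of 22 sites, so p = 12/22 ≈ 0.545455.
d = −(3/4) ln(1 − 4p/3) = −0.75 ln(1 − 0.727273) = −0.75 ln(0.272727)
  = −0.75 × (-1.299284) = 0.974463 substitutions/site.

0.974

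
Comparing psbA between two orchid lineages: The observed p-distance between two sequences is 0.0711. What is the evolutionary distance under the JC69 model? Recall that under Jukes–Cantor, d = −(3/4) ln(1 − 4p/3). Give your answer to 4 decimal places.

0.0747

d = −(3/4) ln(1 − 4p/3) = −0.75 ln(1 − 0.0948) = −0.75 ln(0.9052)
  = −0.75 × (-0.099599) = 0.074699 substitutions/site.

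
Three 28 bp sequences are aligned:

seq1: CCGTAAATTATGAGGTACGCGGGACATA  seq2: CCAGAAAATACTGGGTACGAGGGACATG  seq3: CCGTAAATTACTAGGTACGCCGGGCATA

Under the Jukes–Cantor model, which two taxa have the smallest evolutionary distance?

seq1–seq2: 8/28 differ, p = 0.286, d = 0.360.
seq1–seq3: 4/28 differ, p = 0.143, d = 0.158.
seq2–seq3: 8/28 differ, p = 0.286, d = 0.360.
The smallest distance is between seq1 and seq3.

seq1 and seq3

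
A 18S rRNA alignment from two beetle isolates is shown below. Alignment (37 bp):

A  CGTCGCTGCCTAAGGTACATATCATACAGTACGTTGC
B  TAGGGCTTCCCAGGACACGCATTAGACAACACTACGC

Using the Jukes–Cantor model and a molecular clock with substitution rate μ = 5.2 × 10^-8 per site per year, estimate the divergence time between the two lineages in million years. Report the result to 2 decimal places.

The sequences differ at 18 of 37 sites, so p = 18/37 ≈ 0.486486.
d = −(3/4) ln(1 − 4p/3) = −0.75 ln(1 − 0.648648) = −0.75 ln(0.351352)
  = −0.75 × (-1.045967) = 0.784475 substitutions/site.
Under a molecular clock d = 2μt, so t = d/(2μ) = 0.784475 / (2 × 5.2 × 10^-8) = 7.54 million years.

7.54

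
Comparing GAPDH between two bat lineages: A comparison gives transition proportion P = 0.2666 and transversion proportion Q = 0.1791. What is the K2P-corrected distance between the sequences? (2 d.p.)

0.73

Under the Kimura two-parameter model, d = −½ ln(1 − 2P − Q) − ¼ ln(1 − 2Q).
1 − 2P − Q = 0.2877, giving −½ ln(0.2877) = 0.622919.
1 − 2Q = 0.6418, giving −¼ ln(0.6418) = 0.110870.
d = 0.622919 + 0.110870 = 0.733789.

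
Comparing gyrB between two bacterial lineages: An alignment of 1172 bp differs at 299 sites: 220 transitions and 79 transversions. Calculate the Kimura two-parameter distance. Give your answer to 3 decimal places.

0.329

P = 220/1172 ≈ 0.187713 and Q = 79/1172 ≈ 0.067406.
Under the Kimura two-parameter model, d = −½ ln(1 − 2P − Q) − ¼ ln(1 − 2Q).
1 − 2P − Q = 0.557168, giving −½ ln(0.557168) = 0.292444.
1 − 2Q = 0.865188, giving −¼ ln(0.865188) = 0.036202.
d = 0.292444 + 0.036202 = 0.328646.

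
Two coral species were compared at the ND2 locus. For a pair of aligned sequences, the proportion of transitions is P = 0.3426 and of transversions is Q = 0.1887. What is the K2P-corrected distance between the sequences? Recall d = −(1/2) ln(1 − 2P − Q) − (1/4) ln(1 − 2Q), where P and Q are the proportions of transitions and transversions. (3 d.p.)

Under the Kimura two-parameter model, d = −½ ln(1 − 2P − Q) − ¼ ln(1 − 2Q).
1 − 2P − Q = 0.1261, giving −½ ln(0.1261) = 1.035340.
1 − 2Q = 0.6226, giving −¼ ln(0.6226) = 0.118463.
d = 1.035340 + 0.118463 = 1.153803.

1.154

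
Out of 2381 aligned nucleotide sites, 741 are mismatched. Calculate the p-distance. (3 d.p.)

p = 741/2381 = 0.311213… ≈ 0.311 (to 3 d.p.).

0.311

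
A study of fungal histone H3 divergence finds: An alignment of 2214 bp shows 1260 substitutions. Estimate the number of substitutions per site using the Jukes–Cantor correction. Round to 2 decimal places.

1.07

p = 1260/2214 ≈ 0.569106.
d = −(3/4) ln(1 − 4p/3) = −0.75 ln(1 − 0.758808) = −0.75 ln(0.241192)
  = −0.75 × (-1.422162) = 1.066622 substitutions/site.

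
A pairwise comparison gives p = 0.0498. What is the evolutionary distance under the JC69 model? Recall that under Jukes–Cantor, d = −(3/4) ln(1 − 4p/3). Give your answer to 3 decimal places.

0.052

d = −(3/4) ln(1 − 4p/3) = −0.75 ln(1 − 0.0664) = −0.75 ln(0.9336)
  = −0.75 × (-0.068707) = 0.051530 substitutions/site.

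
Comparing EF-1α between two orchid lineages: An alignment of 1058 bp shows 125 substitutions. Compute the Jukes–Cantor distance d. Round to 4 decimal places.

p = 125/1058 ≈ 0.118147.
d = −(3/4) ln(1 − 4p/3) = −0.75 ln(1 − 0.157529) = −0.75 ln(0.842471)
  = −0.75 × (-0.171416) = 0.128562 substitutions/site.

0.1286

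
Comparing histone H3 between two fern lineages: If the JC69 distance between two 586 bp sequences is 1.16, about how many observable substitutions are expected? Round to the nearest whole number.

Invert JC69: p = (3/4)(1 − e^(−4d/3)) = 0.75 × (1 − e^(-1.546667)) = 0.75 × (1 − 0.212957) = 0.590282.
Expected differing sites = pL ≈ 0.590282 × 586 = 345.905252 ≈ 346.

346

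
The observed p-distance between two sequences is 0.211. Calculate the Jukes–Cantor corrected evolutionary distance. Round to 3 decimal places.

d = −(3/4) ln(1 − 4p/3) = −0.75 ln(1 − 0.281333) = −0.75 ln(0.718667)
  = −0.75 × (-0.330357) = 0.247768 substitutions/site.

0.248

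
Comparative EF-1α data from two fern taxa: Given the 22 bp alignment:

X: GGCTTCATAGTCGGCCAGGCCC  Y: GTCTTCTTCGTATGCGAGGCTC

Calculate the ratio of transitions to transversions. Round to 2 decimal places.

0.17

Transitions are A↔G and C↔T; transversions are all other mismatches.
Transitions: 1. Transversions: 6.
R = 1/6 = 0.166666… ≈ 0.17 (to 2 d.p.).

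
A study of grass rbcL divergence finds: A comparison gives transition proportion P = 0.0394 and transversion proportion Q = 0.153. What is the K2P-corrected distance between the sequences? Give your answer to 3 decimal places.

Under the Kimura two-parameter model, d = −½ ln(1 − 2P − Q) − ¼ ln(1 − 2Q).
1 − 2P − Q = 0.7682, giving −½ ln(0.7682) = 0.131853.
1 − 2Q = 0.694, giving −¼ ln(0.694) = 0.091321.
d = 0.131853 + 0.091321 = 0.223174.

0.223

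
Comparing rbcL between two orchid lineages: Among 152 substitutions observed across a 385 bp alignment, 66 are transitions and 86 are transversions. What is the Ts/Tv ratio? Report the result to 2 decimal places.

R = 66/86 = 0.767441… ≈ 0.77 (to 2 d.p.).

0.77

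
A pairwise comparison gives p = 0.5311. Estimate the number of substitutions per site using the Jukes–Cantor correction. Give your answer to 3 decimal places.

d = −(3/4) ln(1 − 4p/3) = −0.75 ln(1 − 0.708133) = −0.75 ln(0.291867)
  = −0.75 × (-1.231457) = 0.923593 substitutions/site.

0.924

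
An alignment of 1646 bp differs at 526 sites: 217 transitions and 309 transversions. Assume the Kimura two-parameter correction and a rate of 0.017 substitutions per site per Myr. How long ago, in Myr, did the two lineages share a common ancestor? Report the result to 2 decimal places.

P = 217/1646 ≈ 0.131835 and Q = 309/1646 ≈ 0.187728.
Under the Kimura two-parameter model, d = −½ ln(1 − 2P − Q) − ¼ ln(1 − 2Q).
1 − 2P − Q = 0.548602, giving −½ ln(0.548602) = 0.300191.
1 − 2Q = 0.624544, giving −¼ ln(0.624544) = 0.117683.
d = 0.300191 + 0.117683 = 0.417874.
Under a molecular clock d = 2μt, so t = d/(2μ) = 0.417874 / (2 × 0.017) = 12.29 Myr.

12.29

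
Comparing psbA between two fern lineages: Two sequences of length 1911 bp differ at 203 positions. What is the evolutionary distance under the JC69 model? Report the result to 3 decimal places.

p = 203/1911 ≈ 0.106227.
d = −(3/4) ln(1 − 4p/3) = −0.75 ln(1 − 0.141636) = −0.75 ln(0.858364)
  = −0.75 × (-0.152727) = 0.114545 substitutions/site.

0.115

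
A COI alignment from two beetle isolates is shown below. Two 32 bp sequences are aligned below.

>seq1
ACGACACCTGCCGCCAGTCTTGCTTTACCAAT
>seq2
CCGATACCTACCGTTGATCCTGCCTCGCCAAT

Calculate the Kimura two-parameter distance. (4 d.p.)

Of 32 sites, 10 differences are transitions and 1 are transversions, so P = 10/32 = 0.3125 and Q = 1/32 = 0.03125.
Under the Kimura two-parameter model, d = −½ ln(1 − 2P − Q) − ¼ ln(1 − 2Q).
1 − 2P − Q = 0.34375, giving −½ ln(0.34375) = 0.533920.
1 − 2Q = 0.9375, giving −¼ ln(0.9375) = 0.016135.
d = 0.533920 + 0.016135 = 0.550055.

0.5501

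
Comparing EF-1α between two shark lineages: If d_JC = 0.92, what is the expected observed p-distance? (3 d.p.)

0.530

p = (3/4)(1 − e^(−4d/3)) = 0.75 × (1 − e^(-1.226667)) = 0.75 × (1 − 0.293268) = 0.530049.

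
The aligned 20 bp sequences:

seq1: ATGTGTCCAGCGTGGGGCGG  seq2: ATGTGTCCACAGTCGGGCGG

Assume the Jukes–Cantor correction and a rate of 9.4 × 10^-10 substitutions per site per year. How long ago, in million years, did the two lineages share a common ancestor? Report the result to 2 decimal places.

The sequences differ at 3 of 20 sites (10, 11, 14), so p = 3/20 = 0.15.
d = −(3/4) ln(1 − 4p/3) = −0.75 ln(1 − 0.2) = −0.75 ln(0.8)
  = −0.75 × (-0.223144) = 0.167358 substitutions/site.
Under a molecular clock d = 2μt, so t = d/(2μ) = 0.167358 / (2 × 9.4 × 10^-10) = 89.02 million years.

89.02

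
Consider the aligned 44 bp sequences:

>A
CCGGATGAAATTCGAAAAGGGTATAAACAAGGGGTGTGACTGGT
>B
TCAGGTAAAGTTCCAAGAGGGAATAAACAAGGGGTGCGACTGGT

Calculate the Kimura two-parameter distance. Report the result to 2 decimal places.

0.25

Of 44 sites, 7 differences are transitions and 2 are transversions, so P = 7/44 ≈ 0.159091 and Q = 2/44 ≈ 0.045455.
Under the Kimura two-parameter model, d = −½ ln(1 − 2P − Q) − ¼ ln(1 − 2Q).
1 − 2P − Q = 0.636363, giving −½ ln(0.636363) = 0.225993.
1 − 2Q = 0.90909, giving −¼ ln(0.90909) = 0.023828.
d = 0.225993 + 0.023828 = 0.249821.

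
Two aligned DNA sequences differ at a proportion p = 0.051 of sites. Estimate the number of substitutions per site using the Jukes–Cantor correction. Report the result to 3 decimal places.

d = −(3/4) ln(1 − 4p/3) = −0.75 ln(1 − 0.068) = −0.75 ln(0.932)
  = −0.75 × (-0.070422) = 0.052817 substitutions/site.

0.053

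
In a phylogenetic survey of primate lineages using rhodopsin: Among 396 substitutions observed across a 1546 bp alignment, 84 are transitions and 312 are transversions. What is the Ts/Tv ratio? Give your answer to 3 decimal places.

R = 84/312 = 0.269230… ≈ 0.269 (to 3 d.p.).

0.269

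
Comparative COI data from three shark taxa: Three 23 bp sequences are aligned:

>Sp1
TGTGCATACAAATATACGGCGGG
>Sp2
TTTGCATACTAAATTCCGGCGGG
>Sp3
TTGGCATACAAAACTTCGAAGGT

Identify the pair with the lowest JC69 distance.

Sp1 and Sp2

Sp1–Sp2: 5/23 differ, p = 0.217, d = 0.257.
Sp1–Sp3: 8/23 differ, p = 0.348, d = 0.467.
Sp2–Sp3: 7/23 differ, p = 0.304, d = 0.390.
The smallest distance is between Sp1 and Sp2.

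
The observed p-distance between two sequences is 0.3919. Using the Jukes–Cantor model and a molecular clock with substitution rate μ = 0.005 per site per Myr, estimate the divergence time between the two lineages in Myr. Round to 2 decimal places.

d = −(3/4) ln(1 − 4p/3) = −0.75 ln(1 − 0.522533) = −0.75 ln(0.477467)
  = −0.75 × (-0.739260) = 0.554445 substitutions/site.
Under a molecular clock d = 2μt, so t = d/(2μ) = 0.554445 / (2 × 0.005) = 55.44 Myr.

55.44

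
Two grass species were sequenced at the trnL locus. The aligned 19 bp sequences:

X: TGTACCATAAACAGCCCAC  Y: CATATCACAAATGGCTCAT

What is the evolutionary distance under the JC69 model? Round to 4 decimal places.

The sequences differ at 8 of 19 sites (1, 2, 5, 8, 12, 13, 16, 19), so p = 8/19 ≈ 0.421053.
d = −(3/4) ln(1 − 4p/3) = −0.75 ln(1 − 0.561404) = −0.75 ln(0.438596)
  = −0.75 × (-0.824177) = 0.618133 substitutions/site.

0.6181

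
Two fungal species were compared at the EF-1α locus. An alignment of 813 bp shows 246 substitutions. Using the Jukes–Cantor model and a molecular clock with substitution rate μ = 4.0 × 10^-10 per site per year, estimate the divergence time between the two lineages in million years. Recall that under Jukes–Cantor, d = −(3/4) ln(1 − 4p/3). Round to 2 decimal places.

p = 246/813 ≈ 0.302583.
d = −(3/4) ln(1 − 4p/3) = −0.75 ln(1 − 0.403444) = −0.75 ln(0.596556)
  = −0.75 × (-0.516582) = 0.387437 substitutions/site.
Under a molecular clock d = 2μt, so t = d/(2μ) = 0.387437 / (2 × 4.0 × 10^-10) = 484.30 million years.

484.30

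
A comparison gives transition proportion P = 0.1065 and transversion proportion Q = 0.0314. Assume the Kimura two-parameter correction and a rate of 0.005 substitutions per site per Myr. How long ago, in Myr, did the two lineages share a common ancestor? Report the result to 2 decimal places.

Under the Kimura two-parameter model, d = −½ ln(1 − 2P − Q) − ¼ ln(1 − 2Q).
1 − 2P − Q = 0.7556, giving −½ ln(0.7556) = 0.140122.
1 − 2Q = 0.9372, giving −¼ ln(0.9372) = 0.016215.
d = 0.140122 + 0.016215 = 0.156337.
Under a molecular clock d = 2μt, so t = d/(2μ) = 0.156337 / (2 × 0.005) = 15.63 Myr.

15.63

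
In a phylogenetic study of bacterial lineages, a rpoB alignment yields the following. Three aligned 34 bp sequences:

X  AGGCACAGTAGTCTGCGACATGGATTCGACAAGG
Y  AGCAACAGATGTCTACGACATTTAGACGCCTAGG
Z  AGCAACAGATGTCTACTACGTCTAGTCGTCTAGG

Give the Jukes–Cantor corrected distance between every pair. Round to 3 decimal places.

d(X,Y) = 0.423, d(X,Z) = 0.477, d(Y,Z) = 0.164

X–Y: 11/34 sites differ → p ≈ 0.323529, d = −0.75 ln(1 − 0.431372) = 0.423397 ≈ 0.423.
X–Z: 12/34 sites differ → p ≈ 0.352941, d = −0.75 ln(1 − 0.470588) = 0.476991 ≈ 0.477.
Y–Z: 5/34 sites differ → p ≈ 0.147059, d = −0.75 ln(1 − 0.196079) = 0.163691 ≈ 0.164.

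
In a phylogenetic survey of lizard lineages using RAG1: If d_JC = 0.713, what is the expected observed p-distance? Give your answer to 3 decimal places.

0.460

p = (3/4)(1 − e^(−4d/3)) = 0.75 × (1 − e^(-0.950667)) = 0.75 × (1 − 0.386483) = 0.460138.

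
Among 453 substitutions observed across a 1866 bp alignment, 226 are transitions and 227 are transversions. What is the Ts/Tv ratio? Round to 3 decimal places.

R = 226/227 = 0.995594… ≈ 0.996 (to 3 d.p.).

0.996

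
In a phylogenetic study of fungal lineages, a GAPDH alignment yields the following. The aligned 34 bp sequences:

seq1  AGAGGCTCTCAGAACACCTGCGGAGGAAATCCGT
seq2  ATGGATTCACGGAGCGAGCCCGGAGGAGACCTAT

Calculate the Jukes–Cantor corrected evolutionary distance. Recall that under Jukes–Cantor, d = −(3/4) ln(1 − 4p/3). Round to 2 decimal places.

0.74

The sequences differ at 16 of 34 sites, so p = 16/34 ≈ 0.470588.
d = −(3/4) ln(1 − 4p/3) = −0.75 ln(1 − 0.627451) = −0.75 ln(0.372549)
  = −0.75 × (-0.987387) = 0.740540 substitutions/site.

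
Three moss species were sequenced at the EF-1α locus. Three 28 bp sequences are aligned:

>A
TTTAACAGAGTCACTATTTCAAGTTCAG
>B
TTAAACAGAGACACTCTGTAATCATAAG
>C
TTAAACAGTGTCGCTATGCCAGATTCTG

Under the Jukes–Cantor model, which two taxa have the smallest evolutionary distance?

A–B: 9/28 differ, p = 0.321, d = 0.420.
A–C: 8/28 differ, p = 0.286, d = 0.360.
B–C: 11/28 differ, p = 0.393, d = 0.556.
The smallest distance is between A and C.

A and C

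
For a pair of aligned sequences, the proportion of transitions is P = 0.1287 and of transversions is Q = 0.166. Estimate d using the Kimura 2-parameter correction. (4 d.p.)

0.3762

Under the Kimura two-parameter model, d = −½ ln(1 − 2P − Q) − ¼ ln(1 − 2Q).
1 − 2P − Q = 0.5766, giving −½ ln(0.5766) = 0.275303.
1 − 2Q = 0.668, giving −¼ ln(0.668) = 0.100867.
d = 0.275303 + 0.100867 = 0.376170.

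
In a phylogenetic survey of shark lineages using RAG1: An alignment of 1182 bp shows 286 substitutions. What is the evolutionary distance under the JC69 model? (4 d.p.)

p = 286/1182 ≈ 0.241963.
d = −(3/4) ln(1 − 4p/3) = −0.75 ln(1 − 0.322617) = −0.75 ln(0.677383)
  = −0.75 × (-0.389518) = 0.292139 substitutions/site.

0.2921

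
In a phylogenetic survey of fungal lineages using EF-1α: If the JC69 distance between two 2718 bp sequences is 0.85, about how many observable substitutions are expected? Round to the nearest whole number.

1382

Invert JC69: p = (3/4)(1 − e^(−4d/3)) = 0.75 × (1 − e^(-1.133333)) = 0.75 × (1 − 0.321958) = 0.508532.
Expected differing sites = pL ≈ 0.508532 × 2718 = 1382.189976 ≈ 1382.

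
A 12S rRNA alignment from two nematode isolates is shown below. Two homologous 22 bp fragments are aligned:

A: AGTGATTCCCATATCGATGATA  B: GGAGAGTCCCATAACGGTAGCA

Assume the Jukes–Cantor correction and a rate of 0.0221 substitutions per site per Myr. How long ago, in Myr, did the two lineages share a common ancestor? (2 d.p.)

11.25

The sequences differ at 8 of 22 sites (1, 3, 6, 14, 17, 19, 20, 21), so p = 8/22 ≈ 0.363636.
d = −(3/4) ln(1 − 4p/3) = −0.75 ln(1 − 0.484848) = −0.75 ln(0.515152)
  = −0.75 × (-0.663293) = 0.497470 substitutions/site.
Under a molecular clock d = 2μt, so t = d/(2μ) = 0.497470 / (2 × 0.0221) = 11.25 Myr.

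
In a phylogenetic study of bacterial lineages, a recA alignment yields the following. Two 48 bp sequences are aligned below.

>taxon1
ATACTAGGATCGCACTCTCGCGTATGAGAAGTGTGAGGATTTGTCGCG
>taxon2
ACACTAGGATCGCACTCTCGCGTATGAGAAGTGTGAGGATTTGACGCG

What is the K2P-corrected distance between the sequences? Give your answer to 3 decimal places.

0.043

Of 48 sites, 1 differences are transitions and 1 are transversions, so P = 1/48 ≈ 0.020833 and Q = 1/48 ≈ 0.020833.
Under the Kimura two-parameter model, d = −½ ln(1 − 2P − Q) − ¼ ln(1 − 2Q).
1 − 2P − Q = 0.937501, giving −½ ln(0.937501) = 0.032269.
1 − 2Q = 0.958334, giving −¼ ln(0.958334) = 0.010640.
d = 0.032269 + 0.010640 = 0.042909.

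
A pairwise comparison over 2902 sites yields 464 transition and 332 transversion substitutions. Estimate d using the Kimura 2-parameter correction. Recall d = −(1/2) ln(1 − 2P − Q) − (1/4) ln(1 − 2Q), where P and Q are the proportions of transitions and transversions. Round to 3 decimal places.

P = 464/2902 ≈ 0.15989 and Q = 332/2902 ≈ 0.114404.
Under the Kimura two-parameter model, d = −½ ln(1 − 2P − Q) − ¼ ln(1 − 2Q).
1 − 2P − Q = 0.565816, giving −½ ln(0.565816) = 0.284743.
1 − 2Q = 0.771192, giving −¼ ln(0.771192) = 0.064954.
d = 0.284743 + 0.064954 = 0.349697.

0.350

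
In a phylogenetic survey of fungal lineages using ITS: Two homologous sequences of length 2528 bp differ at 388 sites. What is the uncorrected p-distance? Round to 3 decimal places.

p = 388/2528 = 0.153481… ≈ 0.153 (to 3 d.p.).

0.153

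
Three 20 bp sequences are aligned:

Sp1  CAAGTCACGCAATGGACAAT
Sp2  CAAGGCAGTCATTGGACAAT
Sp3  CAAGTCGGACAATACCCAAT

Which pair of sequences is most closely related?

Sp1–Sp2: 4/20 differ, p = 0.200, d = 0.233.
Sp1–Sp3: 6/20 differ, p = 0.300, d = 0.383.
Sp2–Sp3: 7/20 differ, p = 0.350, d = 0.471.
The smallest distance is between Sp1 and Sp2.

Sp1 and Sp2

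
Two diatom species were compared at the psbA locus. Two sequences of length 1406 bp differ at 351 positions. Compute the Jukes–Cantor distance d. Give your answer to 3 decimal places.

p = 351/1406 ≈ 0.249644.
d = −(3/4) ln(1 − 4p/3) = −0.75 ln(1 − 0.332859) = −0.75 ln(0.667141)
  = −0.75 × (-0.404754) = 0.303566 substitutions/site.

0.304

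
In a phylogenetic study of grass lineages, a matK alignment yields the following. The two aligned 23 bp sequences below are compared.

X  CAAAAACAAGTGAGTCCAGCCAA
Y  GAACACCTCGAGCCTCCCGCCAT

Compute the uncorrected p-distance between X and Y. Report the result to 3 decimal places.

0.435

The sequences differ at 10 of 23 positions (sites 1, 4, 6, 8, 9, 11, 13, 14, 18, 23).
p = 10/23 = 0.434782… ≈ 0.435 (to 3 d.p.).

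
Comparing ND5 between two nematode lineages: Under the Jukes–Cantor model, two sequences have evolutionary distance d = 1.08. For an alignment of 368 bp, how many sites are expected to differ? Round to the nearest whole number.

Invert JC69: p = (3/4)(1 − e^(−4d/3)) = 0.75 × (1 − e^(-1.44)) = 0.75 × (1 − 0.236928) = 0.572304.
Expected differing sites = pL ≈ 0.572304 × 368 = 210.607872 ≈ 211.

211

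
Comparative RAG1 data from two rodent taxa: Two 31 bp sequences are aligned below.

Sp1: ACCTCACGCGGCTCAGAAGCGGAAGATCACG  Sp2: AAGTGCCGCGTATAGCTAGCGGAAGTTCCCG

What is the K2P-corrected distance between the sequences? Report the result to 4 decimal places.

Of 31 sites, 1 differences are transitions and 11 are transversions, so P = 1/31 ≈ 0.032258 and Q = 11/31 ≈ 0.354839.
Under the Kimura two-parameter model, d = −½ ln(1 − 2P − Q) − ¼ ln(1 − 2Q).
1 − 2P − Q = 0.580645, giving −½ ln(0.580645) = 0.271808.
1 − 2Q = 0.290322, giving −¼ ln(0.290322) = 0.309191.
d = 0.271808 + 0.309191 = 0.580999.

0.5810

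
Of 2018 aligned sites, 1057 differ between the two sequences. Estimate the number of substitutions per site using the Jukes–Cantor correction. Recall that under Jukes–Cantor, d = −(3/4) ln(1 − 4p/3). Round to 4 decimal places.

0.8989

p = 1057/2018 ≈ 0.523786.
d = −(3/4) ln(1 − 4p/3) = −0.75 ln(1 − 0.698381) = −0.75 ln(0.301619)
  = −0.75 × (-1.198591) = 0.898943 substitutions/site.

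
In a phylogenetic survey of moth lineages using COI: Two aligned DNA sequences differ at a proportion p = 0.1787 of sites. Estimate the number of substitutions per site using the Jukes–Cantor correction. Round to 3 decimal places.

0.204

d = −(3/4) ln(1 − 4p/3) = −0.75 ln(1 − 0.238267) = −0.75 ln(0.761733)
  = −0.75 × (-0.272159) = 0.204119 substitutions/site.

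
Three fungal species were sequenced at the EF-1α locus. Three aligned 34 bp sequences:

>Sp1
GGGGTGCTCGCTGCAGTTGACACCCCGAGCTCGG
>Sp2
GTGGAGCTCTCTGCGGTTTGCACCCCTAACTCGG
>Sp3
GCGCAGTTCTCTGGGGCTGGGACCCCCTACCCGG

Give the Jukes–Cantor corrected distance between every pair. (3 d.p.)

d(Sp1,Sp2) = 0.282, d(Sp1,Sp3) = 0.597, d(Sp2,Sp3) = 0.373

Sp1–Sp2: 8/34 sites differ → p ≈ 0.235294, d = −0.75 ln(1 − 0.313725) = 0.282358 ≈ 0.282.
Sp1–Sp3: 14/34 sites differ → p ≈ 0.411765, d = −0.75 ln(1 − 0.54902) = 0.597249 ≈ 0.597.
Sp2–Sp3: 10/34 sites differ → p ≈ 0.294118, d = −0.75 ln(1 − 0.392157) = 0.373379 ≈ 0.373.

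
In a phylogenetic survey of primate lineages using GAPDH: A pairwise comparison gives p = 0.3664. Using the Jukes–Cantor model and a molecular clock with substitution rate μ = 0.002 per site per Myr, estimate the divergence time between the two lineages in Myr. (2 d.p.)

d = −(3/4) ln(1 − 4p/3) = −0.75 ln(1 − 0.488533) = −0.75 ln(0.511467)
  = −0.75 × (-0.670472) = 0.502854 substitutions/site.
Under a molecular clock d = 2μt, so t = d/(2μ) = 0.502854 / (2 × 0.002) = 125.71 Myr.

125.71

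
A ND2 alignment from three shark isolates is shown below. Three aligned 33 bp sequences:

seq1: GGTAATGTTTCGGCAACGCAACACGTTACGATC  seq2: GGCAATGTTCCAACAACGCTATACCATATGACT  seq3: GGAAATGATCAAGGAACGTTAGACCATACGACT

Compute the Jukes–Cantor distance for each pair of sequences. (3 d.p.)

seq1–seq2: 11/33 sites differ → p ≈ 0.333333, d = −0.75 ln(1 − 0.444444) = 0.440839 ≈ 0.441.
seq1–seq3: 13/33 sites differ → p ≈ 0.393939, d = −0.75 ln(1 − 0.525252) = 0.558728 ≈ 0.559.
seq2–seq3: 8/33 sites differ → p ≈ 0.242424, d = −0.75 ln(1 − 0.323232) = 0.292820 ≈ 0.293.

d(seq1,seq2) = 0.441, d(seq1,seq3) = 0.559, d(seq2,seq3) = 0.293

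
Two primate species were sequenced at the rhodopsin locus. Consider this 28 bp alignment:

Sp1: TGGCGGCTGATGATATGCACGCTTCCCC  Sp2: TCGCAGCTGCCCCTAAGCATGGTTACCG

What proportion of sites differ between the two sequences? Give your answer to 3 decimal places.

The sequences differ at 11 of 28 positions.
p = 11/28 = 0.392857… ≈ 0.393 (to 3 d.p.).

0.393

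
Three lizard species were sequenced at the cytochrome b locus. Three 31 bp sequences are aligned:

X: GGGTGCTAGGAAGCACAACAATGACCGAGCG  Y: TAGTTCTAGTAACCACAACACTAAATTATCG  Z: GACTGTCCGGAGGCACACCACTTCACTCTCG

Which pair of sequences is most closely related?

X and Y

X–Y: 11/31 differ, p = 0.355, d = 0.481.
X–Z: 14/31 differ, p = 0.452, d = 0.691.
Y–Z: 14/31 differ, p = 0.452, d = 0.691.
The smallest distance is between X and Y.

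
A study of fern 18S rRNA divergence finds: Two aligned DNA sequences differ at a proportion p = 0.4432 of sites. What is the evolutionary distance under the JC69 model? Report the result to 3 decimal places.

0.670

d = −(3/4) ln(1 − 4p/3) = −0.75 ln(1 − 0.590933) = −0.75 ln(0.409067)
  = −0.75 × (-0.893876) = 0.670407 substitutions/site.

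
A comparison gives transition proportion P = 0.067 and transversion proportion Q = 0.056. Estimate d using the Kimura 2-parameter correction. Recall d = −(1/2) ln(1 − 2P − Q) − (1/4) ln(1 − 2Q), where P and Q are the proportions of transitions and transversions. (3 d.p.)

Under the Kimura two-parameter model, d = −½ ln(1 − 2P − Q) − ¼ ln(1 − 2Q).
1 − 2P − Q = 0.81, giving −½ ln(0.81) = 0.105361.
1 − 2Q = 0.888, giving −¼ ln(0.888) = 0.029696.
d = 0.105361 + 0.029696 = 0.135057.

0.135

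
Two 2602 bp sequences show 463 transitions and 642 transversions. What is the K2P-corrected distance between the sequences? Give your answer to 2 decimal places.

P = 463/2602 ≈ 0.17794 and Q = 642/2602 ≈ 0.246733.
Under the Kimura two-parameter model, d = −½ ln(1 − 2P − Q) − ¼ ln(1 − 2Q).
1 − 2P − Q = 0.397387, giving −½ ln(0.397387) = 0.461422.
1 − 2Q = 0.506534, giving −¼ ln(0.506534) = 0.170041.
d = 0.461422 + 0.170041 = 0.631463.

0.63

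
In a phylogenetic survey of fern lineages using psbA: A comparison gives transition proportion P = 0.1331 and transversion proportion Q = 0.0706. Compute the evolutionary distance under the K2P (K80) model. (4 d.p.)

Under the Kimura two-parameter model, d = −½ ln(1 − 2P − Q) − ¼ ln(1 − 2Q).
1 − 2P − Q = 0.6632, giving −½ ln(0.6632) = 0.205339.
1 − 2Q = 0.8588, giving −¼ ln(0.8588) = 0.038055.
d = 0.205339 + 0.038055 = 0.243394.

0.2434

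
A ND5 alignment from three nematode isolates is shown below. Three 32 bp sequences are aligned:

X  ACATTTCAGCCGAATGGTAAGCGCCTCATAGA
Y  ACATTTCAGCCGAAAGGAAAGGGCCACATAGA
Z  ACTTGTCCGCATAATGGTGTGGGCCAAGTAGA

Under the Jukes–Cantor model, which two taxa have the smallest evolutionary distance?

X and Y

X–Y: 4/32 differ, p = 0.125, d = 0.137.
X–Z: 11/32 differ, p = 0.344, d = 0.460.
Y–Z: 11/32 differ, p = 0.344, d = 0.460.
The smallest distance is between X and Y.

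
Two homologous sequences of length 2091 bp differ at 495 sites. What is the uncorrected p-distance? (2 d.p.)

0.24

p = 495/2091 = 0.236728… ≈ 0.24 (to 2 d.p.).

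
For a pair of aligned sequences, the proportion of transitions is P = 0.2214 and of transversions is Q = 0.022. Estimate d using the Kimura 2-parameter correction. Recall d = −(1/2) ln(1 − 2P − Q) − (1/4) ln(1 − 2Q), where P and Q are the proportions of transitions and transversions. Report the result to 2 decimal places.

Under the Kimura two-parameter model, d = −½ ln(1 − 2P − Q) − ¼ ln(1 − 2Q).
1 − 2P − Q = 0.5352, giving −½ ln(0.5352) = 0.312557.
1 − 2Q = 0.956, giving −¼ ln(0.956) = 0.011249.
d = 0.312557 + 0.011249 = 0.323806.

0.32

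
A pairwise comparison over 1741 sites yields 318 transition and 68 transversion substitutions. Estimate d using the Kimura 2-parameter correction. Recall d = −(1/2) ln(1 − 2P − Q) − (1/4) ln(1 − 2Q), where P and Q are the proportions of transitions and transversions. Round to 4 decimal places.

P = 318/1741 ≈ 0.182654 and Q = 68/1741 ≈ 0.039058.
Under the Kimura two-parameter model, d = −½ ln(1 − 2P − Q) − ¼ ln(1 − 2Q).
1 − 2P − Q = 0.595634, giving −½ ln(0.595634) = 0.259064.
1 − 2Q = 0.921884, giving −¼ ln(0.921884) = 0.020334.
d = 0.259064 + 0.020334 = 0.279398.

0.2794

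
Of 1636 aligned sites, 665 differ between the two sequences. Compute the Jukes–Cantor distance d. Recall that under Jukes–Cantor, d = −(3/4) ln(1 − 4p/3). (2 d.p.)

0.59

p = 665/1636 ≈ 0.406479.
d = −(3/4) ln(1 − 4p/3) = −0.75 ln(1 − 0.541972) = −0.75 ln(0.458028)
  = −0.75 × (-0.780825) = 0.585619 substitutions/site.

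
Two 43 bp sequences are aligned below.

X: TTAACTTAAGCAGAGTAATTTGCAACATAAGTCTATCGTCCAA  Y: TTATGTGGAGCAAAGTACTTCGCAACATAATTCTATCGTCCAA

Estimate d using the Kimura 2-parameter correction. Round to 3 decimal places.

Of 43 sites, 3 differences are transitions and 5 are transversions, so P = 3/43 ≈ 0.069767 and Q = 5/43 ≈ 0.116279.
Under the Kimura two-parameter model, d = −½ ln(1 − 2P − Q) − ¼ ln(1 − 2Q).
1 − 2P − Q = 0.744187, giving −½ ln(0.744187) = 0.147731.
1 − 2Q = 0.767442, giving −¼ ln(0.767442) = 0.066173.
d = 0.147731 + 0.066173 = 0.213904.

0.214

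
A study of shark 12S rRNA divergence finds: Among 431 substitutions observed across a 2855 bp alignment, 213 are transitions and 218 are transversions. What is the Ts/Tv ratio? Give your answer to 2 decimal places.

0.98

R = 213/218 = 0.977064… ≈ 0.98 (to 2 d.p.).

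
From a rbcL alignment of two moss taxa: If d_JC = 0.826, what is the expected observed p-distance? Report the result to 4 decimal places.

0.5007

p = (3/4)(1 − e^(−4d/3)) = 0.75 × (1 − e^(-1.101333)) = 0.75 × (1 − 0.332428) = 0.500679.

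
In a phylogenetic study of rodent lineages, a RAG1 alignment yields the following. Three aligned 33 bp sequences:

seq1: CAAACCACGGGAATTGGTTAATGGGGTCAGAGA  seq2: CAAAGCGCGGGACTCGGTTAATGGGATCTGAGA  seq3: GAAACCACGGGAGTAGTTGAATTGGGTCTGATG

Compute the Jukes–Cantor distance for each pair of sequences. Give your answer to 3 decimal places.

d(seq1,seq2) = 0.208, d(seq1,seq3) = 0.339, d(seq2,seq3) = 0.441

seq1–seq2: 6/33 sites differ → p ≈ 0.181818, d = −0.75 ln(1 − 0.242424) = 0.208224 ≈ 0.208.
seq1–seq3: 9/33 sites differ → p ≈ 0.272727, d = −0.75 ln(1 − 0.363636) = 0.338988 ≈ 0.339.
seq2–seq3: 11/33 sites differ → p ≈ 0.333333, d = −0.75 ln(1 − 0.444444) = 0.440839 ≈ 0.441.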